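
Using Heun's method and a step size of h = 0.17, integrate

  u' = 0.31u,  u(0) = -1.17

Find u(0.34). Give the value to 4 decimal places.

-1.3000

Heun: k1 = f(x_n, u_n); k2 = f(x_n + h, u_n + h·k1); u_{n+1} = u_n + (h/2)·(k1 + k2).
x=0.000000, u=-1.170000:
  k1 = f(0.000000, -1.170000) = -0.362700
  k2 = f(0.170000, -1.231659) = -0.381814
  u ← -1.170000 + (0.17/2)·(-0.362700 + (-0.381814)) = -1.233284
x=0.170000, u=-1.233284:
  k1 = f(0.170000, -1.233284) = -0.382318
  k2 = f(0.340000, -1.298278) = -0.402466
  u ← -1.233284 + (0.17/2)·(-0.382318 + (-0.402466)) = -1.299990
u(0.34) ≈ -1.3000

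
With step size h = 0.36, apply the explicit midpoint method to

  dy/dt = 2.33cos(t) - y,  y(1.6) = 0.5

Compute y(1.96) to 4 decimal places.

0.1826

Midpoint: k1 = f(t_n, y_n); k2 = f(t_n + h/2, y_n + (h/2)·k1); y_{n+1} = y_n + h·k2.
t=1.600000, y=0.500000:
  k1 = f(1.600000, 0.500000) = -0.568035
  k2 = f(1.780000, 0.397754) = -0.881650
  y ← 0.500000 + 0.36·(-0.881650) = 0.182606
y(1.96) ≈ 0.1826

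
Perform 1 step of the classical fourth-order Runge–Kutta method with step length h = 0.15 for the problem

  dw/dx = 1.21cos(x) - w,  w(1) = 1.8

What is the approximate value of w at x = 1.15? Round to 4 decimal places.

1.6291

RK4: k1 = f(x_n, w_n); k2 = f(x_n + h/2, w_n + (h/2)·k1); k3 = f(x_n + h/2, w_n + (h/2)·k2); k4 = f(x_n + h, w_n + h·k3); w_{n+1} = w_n + (h/6)·(k1 + 2k2 + 2k3 + k4).
x=1.000000, w=1.800000:
  k1 = f(1.000000, 1.800000) = -1.146234
  k2 = f(1.075000, 1.714032) = -1.138396
  k3 = f(1.075000, 1.714620) = -1.138984
  k4 = f(1.150000, 1.629152) = -1.134883
  w ← 1.800000 + (0.15/6)·(k1 + 2k2 + 2k3 + k4) = 1.629103
w(1.15) ≈ 1.6291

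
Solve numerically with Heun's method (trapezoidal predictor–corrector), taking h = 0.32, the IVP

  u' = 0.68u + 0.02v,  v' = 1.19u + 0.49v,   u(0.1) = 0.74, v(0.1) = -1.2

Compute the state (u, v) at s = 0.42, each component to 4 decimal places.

Heun on (u,v): k1 = f(s_n, state_n); k2 = f(s_n + h, state_n + h·k1); state_{n+1} = state_n + (h/2)·(k1 + k2).
0.100000: (0.740000, -1.200000)
  k1 = (0.479200, 0.292600)
  predictor → (0.893344, -1.106368)
  k2 = (0.585347, 0.520959)
  → (0.910327, -1.069831)
(u(0.42), v(0.42)) ≈ (0.9103, -1.0698)

0.9103, -1.0698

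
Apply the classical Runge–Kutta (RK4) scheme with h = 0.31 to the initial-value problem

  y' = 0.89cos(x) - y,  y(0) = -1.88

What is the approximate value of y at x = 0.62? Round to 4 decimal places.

RK4: k1 = f(x_n, y_n); k2 = f(x_n + h/2, y_n + (h/2)·k1); k3 = f(x_n + h/2, y_n + (h/2)·k2); k4 = f(x_n + h, y_n + h·k3); y_{n+1} = y_n + (h/6)·(k1 + 2k2 + 2k3 + k4).
x=0.000000, y=-1.880000:
  k1 = f(0.000000, -1.880000) = 2.770000
  k2 = f(0.155000, -1.450650) = 2.329980
  k3 = f(0.155000, -1.518853) = 2.398183
  k4 = f(0.310000, -1.136563) = 1.984140
  y ← -1.880000 + (0.31/6)·(k1 + 2k2 + 2k3 + k4) = -1.145793
x=0.310000, y=-1.145793:
  k1 = f(0.310000, -1.145793) = 1.993369
  k2 = f(0.465000, -0.836820) = 1.632321
  k3 = f(0.465000, -0.892783) = 1.688284
  k4 = f(0.620000, -0.622425) = 1.346776
  y ← -1.145793 + (0.31/6)·(k1 + 2k2 + 2k3 + k4) = -0.630089
y(0.62) ≈ -0.6301

-0.6301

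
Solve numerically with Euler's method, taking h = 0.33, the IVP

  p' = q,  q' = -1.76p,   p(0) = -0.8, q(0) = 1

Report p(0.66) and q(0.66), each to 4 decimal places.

Euler on (p,q): p_{n+1} = p_n + h·p', q_{n+1} = q_n + h·q'.
0.000000: (-0.800000, 1.000000); f=(1.000000, 1.408000) → (-0.470000, 1.464640)
0.330000: (-0.470000, 1.464640); f=(1.464640, 0.827200) → (0.013331, 1.737616)
(p(0.66), q(0.66)) ≈ (0.0133, 1.7376)

0.0133, 1.7376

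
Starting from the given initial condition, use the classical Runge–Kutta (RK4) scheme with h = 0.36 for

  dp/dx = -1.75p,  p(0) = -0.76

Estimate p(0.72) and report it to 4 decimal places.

RK4: k1 = f(x_n, p_n); k2 = f(x_n + h/2, p_n + (h/2)·k1); k3 = f(x_n + h/2, p_n + (h/2)·k2); k4 = f(x_n + h, p_n + h·k3); p_{n+1} = p_n + (h/6)·(k1 + 2k2 + 2k3 + k4).
x=0.000000, p=-0.760000:
  k1 = f(0.000000, -0.760000) = 1.330000
  k2 = f(0.180000, -0.520600) = 0.911050
  k3 = f(0.180000, -0.596011) = 1.043019
  k4 = f(0.360000, -0.384513) = 0.672898
  p ← -0.760000 + (0.36/6)·(k1 + 2k2 + 2k3 + k4) = -0.405338
x=0.360000, p=-0.405338:
  k1 = f(0.360000, -0.405338) = 0.709341
  k2 = f(0.540000, -0.277656) = 0.485899
  k3 = f(0.540000, -0.317876) = 0.556283
  k4 = f(0.720000, -0.205076) = 0.358883
  p ← -0.405338 + (0.36/6)·(k1 + 2k2 + 2k3 + k4) = -0.216183
p(0.72) ≈ -0.2162

-0.2162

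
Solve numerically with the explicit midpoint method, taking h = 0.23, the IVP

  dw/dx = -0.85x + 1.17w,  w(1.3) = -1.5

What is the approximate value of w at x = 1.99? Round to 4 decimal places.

Midpoint: k1 = f(x_n, w_n); k2 = f(x_n + h/2, w_n + (h/2)·k1); w_{n+1} = w_n + h·k2.
x=1.300000, w=-1.500000:
  k1 = f(1.300000, -1.500000) = -2.860000
  k2 = f(1.415000, -1.828900) = -3.342563
  w ← -1.500000 + 0.23·(-3.342563) = -2.268789
x=1.530000, w=-2.268789:
  k1 = f(1.530000, -2.268789) = -3.954984
  k2 = f(1.645000, -2.723613) = -4.584877
  w ← -2.268789 + 0.23·(-4.584877) = -3.323311
x=1.760000, w=-3.323311:
  k1 = f(1.760000, -3.323311) = -5.384274
  k2 = f(1.875000, -3.942503) = -6.206478
  w ← -3.323311 + 0.23·(-6.206478) = -4.750801
w(1.99) ≈ -4.7508

-4.7508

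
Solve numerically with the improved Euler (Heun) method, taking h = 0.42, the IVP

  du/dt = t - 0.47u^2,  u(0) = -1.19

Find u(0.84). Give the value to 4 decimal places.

Heun: k1 = f(t_n, u_n); k2 = f(t_n + h, u_n + h·k1); u_{n+1} = u_n + (h/2)·(k1 + k2).
t=0.000000, u=-1.190000:
  k1 = f(0.000000, -1.190000) = -0.665567
  k2 = f(0.420000, -1.469538) = -0.594985
  u ← -1.190000 + (0.42/2)·(-0.665567 + (-0.594985)) = -1.454716
t=0.420000, u=-1.454716:
  k1 = f(0.420000, -1.454716) = -0.574613
  k2 = f(0.840000, -1.696053) = -0.512001
  u ← -1.454716 + (0.42/2)·(-0.574613 + (-0.512001)) = -1.682905
u(0.84) ≈ -1.6829

-1.6829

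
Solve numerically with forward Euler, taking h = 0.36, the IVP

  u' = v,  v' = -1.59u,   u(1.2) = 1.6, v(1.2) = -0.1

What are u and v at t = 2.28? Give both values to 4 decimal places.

Euler on (u,v): u_{n+1} = u_n + h·u', v_{n+1} = v_n + h·v'.
1.200000: (1.600000, -0.100000); f=(-0.100000, -2.544000) → (1.564000, -1.015840)
1.560000: (1.564000, -1.015840); f=(-1.015840, -2.486760) → (1.198298, -1.911074)
1.920000: (1.198298, -1.911074); f=(-1.911074, -1.905293) → (0.510311, -2.596979)
(u(2.28), v(2.28)) ≈ (0.5103, -2.5970)

0.5103, -2.5970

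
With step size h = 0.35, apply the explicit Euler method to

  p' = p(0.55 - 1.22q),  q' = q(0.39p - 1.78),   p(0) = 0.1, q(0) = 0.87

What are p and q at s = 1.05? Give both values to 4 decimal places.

Euler on (p,q): p_{n+1} = p_n + h·p', q_{n+1} = q_n + h·q'.
0.000000: (0.100000, 0.870000); f=(-0.051140, -1.514670) → (0.082101, 0.339865)
0.350000: (0.082101, 0.339865); f=(0.011114, -0.594078) → (0.085991, 0.131938)
0.700000: (0.085991, 0.131938); f=(0.033453, -0.230425) → (0.097699, 0.051289)
(p(1.05), q(1.05)) ≈ (0.0977, 0.0513)

0.0977, 0.0513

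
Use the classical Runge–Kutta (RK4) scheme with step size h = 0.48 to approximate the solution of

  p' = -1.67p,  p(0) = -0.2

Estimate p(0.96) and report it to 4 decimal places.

RK4: k1 = f(t_n, p_n); k2 = f(t_n + h/2, p_n + (h/2)·k1); k3 = f(t_n + h/2, p_n + (h/2)·k2); k4 = f(t_n + h, p_n + h·k3); p_{n+1} = p_n + (h/6)·(k1 + 2k2 + 2k3 + k4).
t=0.000000, p=-0.200000:
  k1 = f(0.000000, -0.200000) = 0.334000
  k2 = f(0.240000, -0.119840) = 0.200133
  k3 = f(0.240000, -0.151968) = 0.253787
  k4 = f(0.480000, -0.078182) = 0.130565
  p ← -0.200000 + (0.48/6)·(k1 + 2k2 + 2k3 + k4) = -0.090208
t=0.480000, p=-0.090208:
  k1 = f(0.480000, -0.090208) = 0.150647
  k2 = f(0.720000, -0.054052) = 0.090268
  k3 = f(0.720000, -0.068543) = 0.114468
  k4 = f(0.960000, -0.035263) = 0.058890
  p ← -0.090208 + (0.48/6)·(k1 + 2k2 + 2k3 + k4) = -0.040687
p(0.96) ≈ -0.0407

-0.0407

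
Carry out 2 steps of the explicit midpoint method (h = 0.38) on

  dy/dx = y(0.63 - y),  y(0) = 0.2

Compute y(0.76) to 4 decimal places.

Midpoint: k1 = f(x_n, y_n); k2 = f(x_n + h/2, y_n + (h/2)·k1); y_{n+1} = y_n + h·k2.
x=0.000000, y=0.200000:
  k1 = f(0.000000, 0.200000) = 0.086000
  k2 = f(0.190000, 0.216340) = 0.089491
  y ← 0.200000 + 0.38·0.089491 = 0.234007
x=0.380000, y=0.234007:
  k1 = f(0.380000, 0.234007) = 0.092665
  k2 = f(0.570000, 0.251613) = 0.095207
  y ← 0.234007 + 0.38·0.095207 = 0.270185
y(0.76) ≈ 0.2702

0.2702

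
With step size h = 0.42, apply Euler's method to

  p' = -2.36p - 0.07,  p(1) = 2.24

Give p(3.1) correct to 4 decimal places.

Euler: p_{n+1} = p_n + h·f(x_n, p_n).
x=1.000000, p=2.240000: f=-5.356400 → p ← 2.240000 + 0.42·(-5.356400) = -0.009688
x=1.420000, p=-0.009688: f=-0.047136 → p ← -0.009688 + 0.42·(-0.047136) = -0.029485
x=1.840000, p=-0.029485: f=-0.000415 → p ← -0.029485 + 0.42·(-0.000415) = -0.029659
x=2.260000, p=-0.029659: f=-0.000004 → p ← -0.029659 + 0.42·(-0.000004) = -0.029661
x=2.680000, p=-0.029661: f=0.000000 → p ← -0.029661 + 0.42·0.000000 = -0.029661
p(3.1) ≈ -0.0297

-0.0297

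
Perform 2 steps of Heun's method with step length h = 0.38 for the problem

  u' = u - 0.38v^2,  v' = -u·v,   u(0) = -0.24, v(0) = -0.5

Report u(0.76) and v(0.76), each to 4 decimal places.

-0.6349, -0.6753

Heun on (u,v): k1 = f(t_n, state_n); k2 = f(t_n + h, state_n + h·k1); state_{n+1} = state_n + (h/2)·(k1 + k2).
0.000000: (-0.240000, -0.500000)
  k1 = (-0.335000, -0.120000)
  predictor → (-0.367300, -0.545600)
  k2 = (-0.480418, -0.200399)
  → (-0.394929, -0.560876)
0.380000: (-0.394929, -0.560876)
  k1 = (-0.514470, -0.221506)
  predictor → (-0.590428, -0.645048)
  k2 = (-0.748541, -0.380855)
  → (-0.634902, -0.675324)
(u(0.76), v(0.76)) ≈ (-0.6349, -0.6753)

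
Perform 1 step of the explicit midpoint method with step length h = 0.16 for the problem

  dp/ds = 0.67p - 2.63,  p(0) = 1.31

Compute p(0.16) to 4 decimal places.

Midpoint: k1 = f(s_n, p_n); k2 = f(s_n + h/2, p_n + (h/2)·k1); p_{n+1} = p_n + h·k2.
s=0.000000, p=1.310000:
  k1 = f(0.000000, 1.310000) = -1.752300
  k2 = f(0.080000, 1.169816) = -1.846223
  p ← 1.310000 + 0.16·(-1.846223) = 1.014604
p(0.16) ≈ 1.0146

1.0146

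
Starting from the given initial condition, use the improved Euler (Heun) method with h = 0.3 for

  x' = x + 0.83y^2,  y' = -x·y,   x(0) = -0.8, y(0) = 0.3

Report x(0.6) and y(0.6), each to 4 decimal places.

Heun on (x,y): k1 = f(t_n, state_n); k2 = f(t_n + h, state_n + h·k1); state_{n+1} = state_n + (h/2)·(k1 + k2).
0.000000: (-0.800000, 0.300000)
  k1 = (-0.725300, 0.240000)
  predictor → (-1.017590, 0.372000)
  k2 = (-0.902731, 0.378543)
  → (-1.044205, 0.392782)
0.300000: (-1.044205, 0.392782)
  k1 = (-0.916155, 0.410144)
  predictor → (-1.319051, 0.515825)
  k2 = (-1.098209, 0.680399)
  → (-1.346359, 0.556363)
(x(0.6), y(0.6)) ≈ (-1.3464, 0.5564)

-1.3464, 0.5564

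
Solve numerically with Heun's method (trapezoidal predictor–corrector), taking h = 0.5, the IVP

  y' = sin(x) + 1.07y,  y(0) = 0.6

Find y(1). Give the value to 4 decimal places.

2.2851

Heun: k1 = f(x_n, y_n); k2 = f(x_n + h, y_n + h·k1); y_{n+1} = y_n + (h/2)·(k1 + k2).
x=0.000000, y=0.600000:
  k1 = f(0.000000, 0.600000) = 0.642000
  k2 = f(0.500000, 0.921000) = 1.464896
  y ← 0.600000 + (0.5/2)·(0.642000 + 1.464896) = 1.126724
x=0.500000, y=1.126724:
  k1 = f(0.500000, 1.126724) = 1.685020
  k2 = f(1.000000, 1.969234) = 2.948551
  y ← 1.126724 + (0.5/2)·(1.685020 + 2.948551) = 2.285117
y(1) ≈ 2.2851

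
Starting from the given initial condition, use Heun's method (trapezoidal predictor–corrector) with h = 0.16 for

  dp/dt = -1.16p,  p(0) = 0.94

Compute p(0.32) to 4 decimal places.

0.6501

Heun: k1 = f(t_n, p_n); k2 = f(t_n + h, p_n + h·k1); p_{n+1} = p_n + (h/2)·(k1 + k2).
t=0.000000, p=0.940000:
  k1 = f(0.000000, 0.940000) = -1.090400
  k2 = f(0.160000, 0.765536) = -0.888022
  p ← 0.940000 + (0.16/2)·(-1.090400 + (-0.888022)) = 0.781726
t=0.160000, p=0.781726:
  k1 = f(0.160000, 0.781726) = -0.906802
  k2 = f(0.320000, 0.636638) = -0.738500
  p ← 0.781726 + (0.16/2)·(-0.906802 + (-0.738500)) = 0.650102
p(0.32) ≈ 0.6501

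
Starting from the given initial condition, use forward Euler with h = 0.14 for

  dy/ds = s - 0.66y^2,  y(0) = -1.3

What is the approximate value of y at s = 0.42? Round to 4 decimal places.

-1.8395

Euler: y_{n+1} = y_n + h·f(s_n, y_n).
s=0.000000, y=-1.300000: f=-1.115400 → y ← -1.300000 + 0.14·(-1.115400) = -1.456156
s=0.140000, y=-1.456156: f=-1.259458 → y ← -1.456156 + 0.14·(-1.259458) = -1.632480
s=0.280000, y=-1.632480: f=-1.478894 → y ← -1.632480 + 0.14·(-1.478894) = -1.839525
y(0.42) ≈ -1.8395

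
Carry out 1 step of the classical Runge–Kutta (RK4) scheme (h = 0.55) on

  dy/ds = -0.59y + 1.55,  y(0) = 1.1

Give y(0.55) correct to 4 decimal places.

RK4: k1 = f(s_n, y_n); k2 = f(s_n + h/2, y_n + (h/2)·k1); k3 = f(s_n + h/2, y_n + (h/2)·k2); k4 = f(s_n + h, y_n + h·k3); y_{n+1} = y_n + (h/6)·(k1 + 2k2 + 2k3 + k4).
s=0.000000, y=1.100000:
  k1 = f(0.000000, 1.100000) = 0.901000
  k2 = f(0.275000, 1.347775) = 0.754813
  k3 = f(0.275000, 1.307574) = 0.778532
  k4 = f(0.550000, 1.528192) = 0.648366
  y ← 1.100000 + (0.55/6)·(k1 + 2k2 + 2k3 + k4) = 1.523138
y(0.55) ≈ 1.5231

1.5231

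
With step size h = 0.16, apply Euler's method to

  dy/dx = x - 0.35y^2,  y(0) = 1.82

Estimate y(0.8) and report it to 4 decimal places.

1.3889

Euler: y_{n+1} = y_n + h·f(x_n, y_n).
x=0.000000, y=1.820000: f=-1.159340 → y ← 1.820000 + 0.16·(-1.159340) = 1.634506
x=0.160000, y=1.634506: f=-0.775063 → y ← 1.634506 + 0.16·(-0.775063) = 1.510496
x=0.320000, y=1.510496: f=-0.478559 → y ← 1.510496 + 0.16·(-0.478559) = 1.433926
x=0.480000, y=1.433926: f=-0.239650 → y ← 1.433926 + 0.16·(-0.239650) = 1.395582
x=0.640000, y=1.395582: f=-0.041677 → y ← 1.395582 + 0.16·(-0.041677) = 1.388914
y(0.8) ≈ 1.3889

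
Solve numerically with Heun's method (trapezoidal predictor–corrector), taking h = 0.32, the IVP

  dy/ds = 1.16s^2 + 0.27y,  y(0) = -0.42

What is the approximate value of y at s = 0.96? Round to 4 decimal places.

-0.1625

Heun: k1 = f(s_n, y_n); k2 = f(s_n + h, y_n + h·k1); y_{n+1} = y_n + (h/2)·(k1 + k2).
s=0.000000, y=-0.420000:
  k1 = f(0.000000, -0.420000) = -0.113400
  k2 = f(0.320000, -0.456288) = -0.004414
  y ← -0.420000 + (0.32/2)·(-0.113400 + (-0.004414)) = -0.438850
s=0.320000, y=-0.438850:
  k1 = f(0.320000, -0.438850) = 0.000294
  k2 = f(0.640000, -0.438756) = 0.356672
  y ← -0.438850 + (0.32/2)·(0.000294 + 0.356672) = -0.381736
s=0.640000, y=-0.381736:
  k1 = f(0.640000, -0.381736) = 0.372067
  k2 = f(0.960000, -0.262674) = 0.998134
  y ← -0.381736 + (0.32/2)·(0.372067 + 0.998134) = -0.162503
y(0.96) ≈ -0.1625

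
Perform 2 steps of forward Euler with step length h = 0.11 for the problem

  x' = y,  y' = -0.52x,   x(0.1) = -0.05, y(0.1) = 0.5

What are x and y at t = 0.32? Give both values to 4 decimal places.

0.0603, 0.5026

Euler on (x,y): x_{n+1} = x_n + h·x', y_{n+1} = y_n + h·y'.
0.100000: (-0.050000, 0.500000); f=(0.500000, 0.026000) → (0.005000, 0.502860)
0.210000: (0.005000, 0.502860); f=(0.502860, -0.002600) → (0.060315, 0.502574)
(x(0.32), y(0.32)) ≈ (0.0603, 0.5026)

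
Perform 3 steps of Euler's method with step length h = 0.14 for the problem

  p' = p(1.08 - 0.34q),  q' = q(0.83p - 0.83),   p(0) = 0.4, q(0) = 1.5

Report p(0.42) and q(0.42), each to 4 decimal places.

Euler on (p,q): p_{n+1} = p_n + h·p', q_{n+1} = q_n + h·q'.
0.000000: (0.400000, 1.500000); f=(0.228000, -0.747000) → (0.431920, 1.395420)
0.140000: (0.431920, 1.395420); f=(0.261552, -0.657949) → (0.468537, 1.303307)
0.280000: (0.468537, 1.303307); f=(0.298400, -0.574907) → (0.510313, 1.222820)
(p(0.42), q(0.42)) ≈ (0.5103, 1.2228)

0.5103, 1.2228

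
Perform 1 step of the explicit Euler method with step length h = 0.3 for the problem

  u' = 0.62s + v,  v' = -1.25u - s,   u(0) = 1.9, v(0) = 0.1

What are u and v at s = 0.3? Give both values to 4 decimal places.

1.9300, -0.6125

Euler on (u,v): u_{n+1} = u_n + h·u', v_{n+1} = v_n + h·v'.
0.000000: (1.900000, 0.100000); f=(0.100000, -2.375000) → (1.930000, -0.612500)
(u(0.3), v(0.3)) ≈ (1.9300, -0.6125)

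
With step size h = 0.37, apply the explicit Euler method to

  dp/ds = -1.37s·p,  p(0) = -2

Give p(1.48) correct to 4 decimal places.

-0.4441

Euler: p_{n+1} = p_n + h·f(s_n, p_n).
s=0.000000, p=-2.000000: f=0.000000 → p ← -2.000000 + 0.37·0.000000 = -2.000000
s=0.370000, p=-2.000000: f=1.013800 → p ← -2.000000 + 0.37·1.013800 = -1.624894
s=0.740000, p=-1.624894: f=1.647318 → p ← -1.624894 + 0.37·1.647318 = -1.015387
s=1.110000, p=-1.015387: f=1.544098 → p ← -1.015387 + 0.37·1.544098 = -0.444070
p(1.48) ≈ -0.4441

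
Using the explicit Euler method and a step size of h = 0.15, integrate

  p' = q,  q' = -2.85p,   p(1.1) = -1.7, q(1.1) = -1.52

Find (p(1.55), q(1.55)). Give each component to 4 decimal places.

Euler on (p,q): p_{n+1} = p_n + h·p', q_{n+1} = q_n + h·q'.
1.100000: (-1.700000, -1.520000); f=(-1.520000, 4.845000) → (-1.928000, -0.793250)
1.250000: (-1.928000, -0.793250); f=(-0.793250, 5.494800) → (-2.046987, 0.030970)
1.400000: (-2.046987, 0.030970); f=(0.030970, 5.833914) → (-2.042342, 0.906057)
(p(1.55), q(1.55)) ≈ (-2.0423, 0.9061)

-2.0423, 0.9061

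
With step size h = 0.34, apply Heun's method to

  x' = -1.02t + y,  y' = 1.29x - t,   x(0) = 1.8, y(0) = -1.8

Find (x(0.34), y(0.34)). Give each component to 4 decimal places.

1.2633, -1.2025

Heun on (x,y): k1 = f(t_n, state_n); k2 = f(t_n + h, state_n + h·k1); state_{n+1} = state_n + (h/2)·(k1 + k2).
0.000000: (1.800000, -1.800000)
  k1 = (-1.800000, 2.322000)
  predictor → (1.188000, -1.010520)
  k2 = (-1.357320, 1.192520)
  → (1.263256, -1.202532)
(x(0.34), y(0.34)) ≈ (1.2633, -1.2025)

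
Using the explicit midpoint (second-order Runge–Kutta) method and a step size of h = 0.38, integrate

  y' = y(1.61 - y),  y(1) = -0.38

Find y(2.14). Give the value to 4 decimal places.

Midpoint: k1 = f(x_n, y_n); k2 = f(x_n + h/2, y_n + (h/2)·k1); y_{n+1} = y_n + h·k2.
x=1.000000, y=-0.380000:
  k1 = f(1.000000, -0.380000) = -0.756200
  k2 = f(1.190000, -0.523678) = -1.117360
  y ← -0.380000 + 0.38·(-1.117360) = -0.804597
x=1.380000, y=-0.804597:
  k1 = f(1.380000, -0.804597) = -1.942777
  k2 = f(1.570000, -1.173725) = -3.267326
  y ← -0.804597 + 0.38·(-3.267326) = -2.046181
x=1.760000, y=-2.046181:
  k1 = f(1.760000, -2.046181) = -7.481206
  k2 = f(1.950000, -3.467610) = -17.607170
  y ← -2.046181 + 0.38·(-17.607170) = -8.736905
y(2.14) ≈ -8.7369

-8.7369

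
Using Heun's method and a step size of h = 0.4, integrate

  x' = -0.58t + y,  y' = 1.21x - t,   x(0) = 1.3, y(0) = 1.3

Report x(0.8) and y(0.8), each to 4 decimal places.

Heun on (x,y): k1 = f(t_n, state_n); k2 = f(t_n + h, state_n + h·k1); state_{n+1} = state_n + (h/2)·(k1 + k2).
0.000000: (1.300000, 1.300000)
  k1 = (1.300000, 1.573000)
  predictor → (1.820000, 1.929200)
  k2 = (1.697200, 1.802200)
  → (1.899440, 1.975040)
0.400000: (1.899440, 1.975040)
  k1 = (1.743040, 1.898322)
  predictor → (2.596656, 2.734369)
  k2 = (2.270369, 2.341954)
  → (2.702122, 2.823095)
(x(0.8), y(0.8)) ≈ (2.7021, 2.8231)

2.7021, 2.8231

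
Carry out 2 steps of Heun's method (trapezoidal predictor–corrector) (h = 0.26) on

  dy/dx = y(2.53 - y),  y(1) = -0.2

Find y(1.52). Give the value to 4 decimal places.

-0.8455

Heun: k1 = f(x_n, y_n); k2 = f(x_n + h, y_n + h·k1); y_{n+1} = y_n + (h/2)·(k1 + k2).
x=1.000000, y=-0.200000:
  k1 = f(1.000000, -0.200000) = -0.546000
  k2 = f(1.260000, -0.341960) = -0.982095
  y ← -0.200000 + (0.26/2)·(-0.546000 + (-0.982095)) = -0.398652
x=1.260000, y=-0.398652:
  k1 = f(1.260000, -0.398652) = -1.167514
  k2 = f(1.520000, -0.702206) = -2.269675
  y ← -0.398652 + (0.26/2)·(-1.167514 + (-2.269675)) = -0.845487
y(1.52) ≈ -0.8455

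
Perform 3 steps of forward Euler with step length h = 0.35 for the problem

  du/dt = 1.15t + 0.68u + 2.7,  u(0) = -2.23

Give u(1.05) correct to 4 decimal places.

-0.2118

Euler: u_{n+1} = u_n + h·f(t_n, u_n).
t=0.000000, u=-2.230000: f=1.183600 → u ← -2.230000 + 0.35·1.183600 = -1.815740
t=0.350000, u=-1.815740: f=1.867797 → u ← -1.815740 + 0.35·1.867797 = -1.162011
t=0.700000, u=-1.162011: f=2.714832 → u ← -1.162011 + 0.35·2.714832 = -0.211820
u(1.05) ≈ -0.2118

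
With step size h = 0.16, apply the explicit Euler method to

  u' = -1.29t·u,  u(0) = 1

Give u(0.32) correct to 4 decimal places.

0.9670

Euler: u_{n+1} = u_n + h·f(t_n, u_n).
t=0.000000, u=1.000000: f=0.000000 → u ← 1.000000 + 0.16·0.000000 = 1.000000
t=0.160000, u=1.000000: f=-0.206400 → u ← 1.000000 + 0.16·(-0.206400) = 0.966976
u(0.32) ≈ 0.9670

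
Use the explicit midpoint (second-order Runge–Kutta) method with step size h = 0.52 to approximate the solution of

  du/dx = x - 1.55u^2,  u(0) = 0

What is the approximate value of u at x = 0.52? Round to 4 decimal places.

Midpoint: k1 = f(x_n, u_n); k2 = f(x_n + h/2, u_n + (h/2)·k1); u_{n+1} = u_n + h·k2.
x=0.000000, u=0.000000:
  k1 = f(0.000000, 0.000000) = 0.000000
  k2 = f(0.260000, 0.000000) = 0.260000
  u ← 0.000000 + 0.52·0.260000 = 0.135200
u(0.52) ≈ 0.1352

0.1352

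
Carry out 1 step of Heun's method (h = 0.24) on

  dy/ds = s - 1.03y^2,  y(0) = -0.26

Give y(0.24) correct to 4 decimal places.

-0.2490

Heun: k1 = f(s_n, y_n); k2 = f(s_n + h, y_n + h·k1); y_{n+1} = y_n + (h/2)·(k1 + k2).
s=0.000000, y=-0.260000:
  k1 = f(0.000000, -0.260000) = -0.069628
  k2 = f(0.240000, -0.276711) = 0.161134
  y ← -0.260000 + (0.24/2)·(-0.069628 + 0.161134) = -0.249019
y(0.24) ≈ -0.2490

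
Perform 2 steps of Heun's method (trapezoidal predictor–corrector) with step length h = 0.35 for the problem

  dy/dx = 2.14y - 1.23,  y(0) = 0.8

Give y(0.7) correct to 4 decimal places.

1.5025

Heun: k1 = f(x_n, y_n); k2 = f(x_n + h, y_n + h·k1); y_{n+1} = y_n + (h/2)·(k1 + k2).
x=0.000000, y=0.800000:
  k1 = f(0.000000, 0.800000) = 0.482000
  k2 = f(0.350000, 0.968700) = 0.843018
  y ← 0.800000 + (0.35/2)·(0.482000 + 0.843018) = 1.031878
x=0.350000, y=1.031878:
  k1 = f(0.350000, 1.031878) = 0.978219
  k2 = f(0.700000, 1.374255) = 1.710905
  y ← 1.031878 + (0.35/2)·(0.978219 + 1.710905) = 1.502475
y(0.7) ≈ 1.5025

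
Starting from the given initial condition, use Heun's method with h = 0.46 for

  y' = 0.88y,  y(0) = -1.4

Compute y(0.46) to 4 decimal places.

Heun: k1 = f(t_n, y_n); k2 = f(t_n + h, y_n + h·k1); y_{n+1} = y_n + (h/2)·(k1 + k2).
t=0.000000, y=-1.400000:
  k1 = f(0.000000, -1.400000) = -1.232000
  k2 = f(0.460000, -1.966720) = -1.730714
  y ← -1.400000 + (0.46/2)·(-1.232000 + (-1.730714)) = -2.081424
y(0.46) ≈ -2.0814

-2.0814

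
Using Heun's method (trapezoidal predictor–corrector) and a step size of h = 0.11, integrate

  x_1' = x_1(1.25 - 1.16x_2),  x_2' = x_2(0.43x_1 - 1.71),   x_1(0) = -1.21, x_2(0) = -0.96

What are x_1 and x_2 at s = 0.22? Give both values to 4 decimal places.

-1.9201, -0.5735

Heun on (x_1,x_2): k1 = f(s_n, state_n); k2 = f(s_n + h, state_n + h·k1); state_{n+1} = state_n + (h/2)·(k1 + k2).
0.000000: (-1.210000, -0.960000)
  k1 = (-2.859956, 2.141088)
  predictor → (-1.524595, -0.724480)
  k2 = (-3.187009, 1.713813)
  → (-1.542583, -0.747980)
0.110000: (-1.542583, -0.747980)
  k1 = (-3.266662, 1.775190)
  predictor → (-1.901916, -0.552710)
  k2 = (-3.596795, 1.397152)
  → (-1.920073, -0.573502)
(x_1(0.22), x_2(0.22)) ≈ (-1.9201, -0.5735)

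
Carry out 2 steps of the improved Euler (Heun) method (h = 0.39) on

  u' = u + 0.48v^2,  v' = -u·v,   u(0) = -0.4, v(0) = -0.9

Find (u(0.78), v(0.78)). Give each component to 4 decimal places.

Heun on (u,v): k1 = f(t_n, state_n); k2 = f(t_n + h, state_n + h·k1); state_{n+1} = state_n + (h/2)·(k1 + k2).
0.000000: (-0.400000, -0.900000)
  k1 = (-0.011200, -0.360000)
  predictor → (-0.404368, -1.040400)
  k2 = (0.115199, -0.420704)
  → (-0.379720, -1.052237)
0.390000: (-0.379720, -1.052237)
  k1 = (0.151738, -0.399556)
  predictor → (-0.320542, -1.208064)
  k2 = (0.379979, -0.387236)
  → (-0.276035, -1.205662)
(u(0.78), v(0.78)) ≈ (-0.2760, -1.2057)

-0.2760, -1.2057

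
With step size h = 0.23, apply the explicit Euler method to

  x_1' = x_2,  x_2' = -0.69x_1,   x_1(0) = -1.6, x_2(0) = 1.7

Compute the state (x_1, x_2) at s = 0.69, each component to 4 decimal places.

-0.2661, 2.2663

Euler on (x_1,x_2): x_1_{n+1} = x_1_n + h·x_1', x_2_{n+1} = x_2_n + h·x_2'.
0.000000: (-1.600000, 1.700000); f=(1.700000, 1.104000) → (-1.209000, 1.953920)
0.230000: (-1.209000, 1.953920); f=(1.953920, 0.834210) → (-0.759598, 2.145788)
0.460000: (-0.759598, 2.145788); f=(2.145788, 0.524123) → (-0.266067, 2.266337)
(x_1(0.69), x_2(0.69)) ≈ (-0.2661, 2.2663)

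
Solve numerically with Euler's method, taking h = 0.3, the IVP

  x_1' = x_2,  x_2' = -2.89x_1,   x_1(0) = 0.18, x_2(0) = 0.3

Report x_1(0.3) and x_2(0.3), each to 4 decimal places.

0.2700, 0.1439

Euler on (x_1,x_2): x_1_{n+1} = x_1_n + h·x_1', x_2_{n+1} = x_2_n + h·x_2'.
0.000000: (0.180000, 0.300000); f=(0.300000, -0.520200) → (0.270000, 0.143940)
(x_1(0.3), x_2(0.3)) ≈ (0.2700, 0.1439)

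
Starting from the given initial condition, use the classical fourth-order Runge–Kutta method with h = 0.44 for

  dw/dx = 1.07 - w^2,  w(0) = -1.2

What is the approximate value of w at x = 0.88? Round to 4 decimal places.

RK4: k1 = f(x_n, w_n); k2 = f(x_n + h/2, w_n + (h/2)·k1); k3 = f(x_n + h/2, w_n + (h/2)·k2); k4 = f(x_n + h, w_n + h·k3); w_{n+1} = w_n + (h/6)·(k1 + 2k2 + 2k3 + k4).
x=0.000000, w=-1.200000:
  k1 = f(0.000000, -1.200000) = -0.370000
  k2 = f(0.220000, -1.281400) = -0.571986
  k3 = f(0.220000, -1.325837) = -0.687844
  k4 = f(0.440000, -1.502651) = -1.187960
  w ← -1.200000 + (0.44/6)·(k1 + 2k2 + 2k3 + k4) = -1.499025
x=0.440000, w=-1.499025:
  k1 = f(0.440000, -1.499025) = -1.177077
  k2 = f(0.660000, -1.757982) = -2.020502
  k3 = f(0.660000, -1.943536) = -2.707332
  k4 = f(0.880000, -2.690251) = -6.167453
  w ← -1.499025 + (0.44/6)·(k1 + 2k2 + 2k3 + k4) = -2.731040
w(0.88) ≈ -2.7310

-2.7310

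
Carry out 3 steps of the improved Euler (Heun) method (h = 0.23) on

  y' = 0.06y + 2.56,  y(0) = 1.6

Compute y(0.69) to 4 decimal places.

Heun: k1 = f(t_n, y_n); k2 = f(t_n + h, y_n + h·k1); y_{n+1} = y_n + (h/2)·(k1 + k2).
t=0.000000, y=1.600000:
  k1 = f(0.000000, 1.600000) = 2.656000
  k2 = f(0.230000, 2.210880) = 2.692653
  y ← 1.600000 + (0.23/2)·(2.656000 + 2.692653) = 2.215095
t=0.230000, y=2.215095:
  k1 = f(0.230000, 2.215095) = 2.692906
  k2 = f(0.460000, 2.834463) = 2.730068
  y ← 2.215095 + (0.23/2)·(2.692906 + 2.730068) = 2.838737
t=0.460000, y=2.838737:
  k1 = f(0.460000, 2.838737) = 2.730324
  k2 = f(0.690000, 3.466712) = 2.768003
  y ← 2.838737 + (0.23/2)·(2.730324 + 2.768003) = 3.471045
y(0.69) ≈ 3.4710

3.4710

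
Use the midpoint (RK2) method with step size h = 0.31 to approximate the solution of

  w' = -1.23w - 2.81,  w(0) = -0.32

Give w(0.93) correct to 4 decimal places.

Midpoint: k1 = f(s_n, w_n); k2 = f(s_n + h/2, w_n + (h/2)·k1); w_{n+1} = w_n + h·k2.
s=0.000000, w=-0.320000:
  k1 = f(0.000000, -0.320000) = -2.416400
  k2 = f(0.155000, -0.694542) = -1.955713
  w ← -0.320000 + 0.31·(-1.955713) = -0.926271
s=0.310000, w=-0.926271:
  k1 = f(0.310000, -0.926271) = -1.670687
  k2 = f(0.465000, -1.185228) = -1.352170
  w ← -0.926271 + 0.31·(-1.352170) = -1.345444
s=0.620000, w=-1.345444:
  k1 = f(0.620000, -1.345444) = -1.155104
  k2 = f(0.775000, -1.524485) = -0.934883
  w ← -1.345444 + 0.31·(-0.934883) = -1.635258
w(0.93) ≈ -1.6353

-1.6353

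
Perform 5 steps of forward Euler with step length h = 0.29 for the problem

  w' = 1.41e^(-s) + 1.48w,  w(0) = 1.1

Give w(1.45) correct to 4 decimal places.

9.9992

Euler: w_{n+1} = w_n + h·f(s_n, w_n).
s=0.000000, w=1.100000: f=3.038000 → w ← 1.100000 + 0.29·3.038000 = 1.981020
s=0.290000, w=1.981020: f=3.986961 → w ← 1.981020 + 0.29·3.986961 = 3.137239
s=0.580000, w=3.137239: f=5.432570 → w ← 3.137239 + 0.29·5.432570 = 4.712684
s=0.870000, w=4.712684: f=7.565494 → w ← 4.712684 + 0.29·7.565494 = 6.906677
s=1.160000, w=6.906677: f=10.663898 → w ← 6.906677 + 0.29·10.663898 = 9.999208
w(1.45) ≈ 9.9992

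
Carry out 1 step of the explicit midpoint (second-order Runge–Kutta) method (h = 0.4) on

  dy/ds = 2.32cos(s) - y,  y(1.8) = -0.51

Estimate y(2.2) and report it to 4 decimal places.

Midpoint: k1 = f(s_n, y_n); k2 = f(s_n + h/2, y_n + (h/2)·k1); y_{n+1} = y_n + h·k2.
s=1.800000, y=-0.510000:
  k1 = f(1.800000, -0.510000) = -0.017109
  k2 = f(2.000000, -0.513422) = -0.452039
  y ← -0.510000 + 0.4·(-0.452039) = -0.690816
y(2.2) ≈ -0.6908

-0.6908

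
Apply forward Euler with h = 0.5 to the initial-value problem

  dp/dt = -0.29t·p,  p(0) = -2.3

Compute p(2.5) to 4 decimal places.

Euler: p_{n+1} = p_n + h·f(t_n, p_n).
t=0.000000, p=-2.300000: f=0.000000 → p ← -2.300000 + 0.5·0.000000 = -2.300000
t=0.500000, p=-2.300000: f=0.333500 → p ← -2.300000 + 0.5·0.333500 = -2.133250
t=1.000000, p=-2.133250: f=0.618642 → p ← -2.133250 + 0.5·0.618642 = -1.823929
t=1.500000, p=-1.823929: f=0.793409 → p ← -1.823929 + 0.5·0.793409 = -1.427224
t=2.000000, p=-1.427224: f=0.827790 → p ← -1.427224 + 0.5·0.827790 = -1.013329
p(2.5) ≈ -1.0133

-1.0133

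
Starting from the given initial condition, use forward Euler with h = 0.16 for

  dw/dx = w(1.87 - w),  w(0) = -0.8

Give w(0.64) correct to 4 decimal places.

Euler: w_{n+1} = w_n + h·f(x_n, w_n).
x=0.000000, w=-0.800000: f=-2.136000 → w ← -0.800000 + 0.16·(-2.136000) = -1.141760
x=0.160000, w=-1.141760: f=-3.438707 → w ← -1.141760 + 0.16·(-3.438707) = -1.691953
x=0.320000, w=-1.691953: f=-6.026658 → w ← -1.691953 + 0.16·(-6.026658) = -2.656218
x=0.480000, w=-2.656218: f=-12.022624 → w ← -2.656218 + 0.16·(-12.022624) = -4.579838
w(0.64) ≈ -4.5798

-4.5798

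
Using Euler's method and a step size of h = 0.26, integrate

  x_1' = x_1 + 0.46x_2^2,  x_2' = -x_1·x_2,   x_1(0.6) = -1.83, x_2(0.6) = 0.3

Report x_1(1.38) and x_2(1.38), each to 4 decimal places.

-3.5543, 1.2341

Euler on (x_1,x_2): x_1_{n+1} = x_1_n + h·x_1', x_2_{n+1} = x_2_n + h·x_2'.
0.600000: (-1.830000, 0.300000); f=(-1.788600, 0.549000) → (-2.295036, 0.442740)
0.860000: (-2.295036, 0.442740); f=(-2.204867, 1.016104) → (-2.868302, 0.706927)
1.120000: (-2.868302, 0.706927); f=(-2.638418, 2.027680) → (-3.554290, 1.234124)
(x_1(1.38), x_2(1.38)) ≈ (-3.5543, 1.2341)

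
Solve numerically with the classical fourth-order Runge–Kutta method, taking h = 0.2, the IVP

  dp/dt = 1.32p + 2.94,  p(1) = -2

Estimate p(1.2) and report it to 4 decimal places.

RK4: k1 = f(t_n, p_n); k2 = f(t_n + h/2, p_n + (h/2)·k1); k3 = f(t_n + h/2, p_n + (h/2)·k2); k4 = f(t_n + h, p_n + h·k3); p_{n+1} = p_n + (h/6)·(k1 + 2k2 + 2k3 + k4).
t=1.000000, p=-2.000000:
  k1 = f(1.000000, -2.000000) = 0.300000
  k2 = f(1.100000, -1.970000) = 0.339600
  k3 = f(1.100000, -1.966040) = 0.344827
  k4 = f(1.200000, -1.931035) = 0.391034
  p ← -2.000000 + (0.2/6)·(k1 + 2k2 + 2k3 + k4) = -1.931337
p(1.2) ≈ -1.9313

-1.9313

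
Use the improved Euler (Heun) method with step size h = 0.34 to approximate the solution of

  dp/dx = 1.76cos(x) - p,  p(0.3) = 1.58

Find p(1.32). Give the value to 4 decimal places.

1.2228

Heun: k1 = f(x_n, p_n); k2 = f(x_n + h, p_n + h·k1); p_{n+1} = p_n + (h/2)·(k1 + k2).
x=0.300000, p=1.580000:
  k1 = f(0.300000, 1.580000) = 0.101392
  k2 = f(0.640000, 1.614473) = -0.202785
  p ← 1.580000 + (0.34/2)·(0.101392 + (-0.202785)) = 1.562763
x=0.640000, p=1.562763:
  k1 = f(0.640000, 1.562763) = -0.151075
  k2 = f(0.980000, 1.511398) = -0.531038
  p ← 1.562763 + (0.34/2)·(-0.151075 + (-0.531038)) = 1.446804
x=0.980000, p=1.446804:
  k1 = f(0.980000, 1.446804) = -0.466444
  k2 = f(1.320000, 1.288213) = -0.851424
  p ← 1.446804 + (0.34/2)·(-0.466444 + (-0.851424)) = 1.222766
p(1.32) ≈ 1.2228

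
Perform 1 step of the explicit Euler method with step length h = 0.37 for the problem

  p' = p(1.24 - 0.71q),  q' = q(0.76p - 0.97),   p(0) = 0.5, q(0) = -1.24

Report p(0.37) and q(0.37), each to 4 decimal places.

Euler on (p,q): p_{n+1} = p_n + h·p', q_{n+1} = q_n + h·q'.
0.000000: (0.500000, -1.240000); f=(1.060200, 0.731600) → (0.892274, -0.969308)
(p(0.37), q(0.37)) ≈ (0.8923, -0.9693)

0.8923, -0.9693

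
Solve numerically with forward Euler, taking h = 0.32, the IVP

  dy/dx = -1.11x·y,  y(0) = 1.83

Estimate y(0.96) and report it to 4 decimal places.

1.2533

Euler: y_{n+1} = y_n + h·f(x_n, y_n).
x=0.000000, y=1.830000: f=0.000000 → y ← 1.830000 + 0.32·0.000000 = 1.830000
x=0.320000, y=1.830000: f=-0.650016 → y ← 1.830000 + 0.32·(-0.650016) = 1.621995
x=0.640000, y=1.621995: f=-1.152265 → y ← 1.621995 + 0.32·(-1.152265) = 1.253270
y(0.96) ≈ 1.2533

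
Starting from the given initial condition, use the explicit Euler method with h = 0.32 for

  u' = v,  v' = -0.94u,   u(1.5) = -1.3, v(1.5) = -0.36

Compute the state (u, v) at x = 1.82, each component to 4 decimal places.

-1.4152, 0.0310

Euler on (u,v): u_{n+1} = u_n + h·u', v_{n+1} = v_n + h·v'.
1.500000: (-1.300000, -0.360000); f=(-0.360000, 1.222000) → (-1.415200, 0.031040)
(u(1.82), v(1.82)) ≈ (-1.4152, 0.0310)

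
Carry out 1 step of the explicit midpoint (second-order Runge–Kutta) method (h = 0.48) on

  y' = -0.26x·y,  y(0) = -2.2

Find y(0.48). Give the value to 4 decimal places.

Midpoint: k1 = f(x_n, y_n); k2 = f(x_n + h/2, y_n + (h/2)·k1); y_{n+1} = y_n + h·k2.
x=0.000000, y=-2.200000:
  k1 = f(0.000000, -2.200000) = 0.000000
  k2 = f(0.240000, -2.200000) = 0.137280
  y ← -2.200000 + 0.48·0.137280 = -2.134106
y(0.48) ≈ -2.1341

-2.1341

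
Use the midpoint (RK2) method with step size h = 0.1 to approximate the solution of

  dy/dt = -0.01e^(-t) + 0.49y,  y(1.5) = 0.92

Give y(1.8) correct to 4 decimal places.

1.0650

Midpoint: k1 = f(t_n, y_n); k2 = f(t_n + h/2, y_n + (h/2)·k1); y_{n+1} = y_n + h·k2.
t=1.500000, y=0.920000:
  k1 = f(1.500000, 0.920000) = 0.448569
  k2 = f(1.550000, 0.942428) = 0.459667
  y ← 0.920000 + 0.1·0.459667 = 0.965967
t=1.600000, y=0.965967:
  k1 = f(1.600000, 0.965967) = 0.471305
  k2 = f(1.650000, 0.989532) = 0.482950
  y ← 0.965967 + 0.1·0.482950 = 1.014262
t=1.700000, y=1.014262:
  k1 = f(1.700000, 1.014262) = 0.495161
  k2 = f(1.750000, 1.039020) = 0.507382
  y ← 1.014262 + 0.1·0.507382 = 1.065000
y(1.8) ≈ 1.0650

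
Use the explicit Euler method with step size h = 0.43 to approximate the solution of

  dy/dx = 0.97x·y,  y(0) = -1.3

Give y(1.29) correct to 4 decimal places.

Euler: y_{n+1} = y_n + h·f(x_n, y_n).
x=0.000000, y=-1.300000: f=0.000000 → y ← -1.300000 + 0.43·0.000000 = -1.300000
x=0.430000, y=-1.300000: f=-0.542230 → y ← -1.300000 + 0.43·(-0.542230) = -1.533159
x=0.860000, y=-1.533159: f=-1.278961 → y ← -1.533159 + 0.43·(-1.278961) = -2.083112
y(1.29) ≈ -2.0831

-2.0831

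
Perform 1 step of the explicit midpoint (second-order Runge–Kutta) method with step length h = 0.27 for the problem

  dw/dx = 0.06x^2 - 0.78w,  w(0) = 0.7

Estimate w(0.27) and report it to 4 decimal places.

Midpoint: k1 = f(x_n, w_n); k2 = f(x_n + h/2, w_n + (h/2)·k1); w_{n+1} = w_n + h·k2.
x=0.000000, w=0.700000:
  k1 = f(0.000000, 0.700000) = -0.546000
  k2 = f(0.135000, 0.626290) = -0.487413
  w ← 0.700000 + 0.27·(-0.487413) = 0.568399
w(0.27) ≈ 0.5684

0.5684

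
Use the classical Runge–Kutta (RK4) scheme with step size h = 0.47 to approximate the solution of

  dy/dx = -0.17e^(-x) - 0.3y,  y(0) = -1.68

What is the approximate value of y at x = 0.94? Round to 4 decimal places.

RK4: k1 = f(x_n, y_n); k2 = f(x_n + h/2, y_n + (h/2)·k1); k3 = f(x_n + h/2, y_n + (h/2)·k2); k4 = f(x_n + h, y_n + h·k3); y_{n+1} = y_n + (h/6)·(k1 + 2k2 + 2k3 + k4).
x=0.000000, y=-1.680000:
  k1 = f(0.000000, -1.680000) = 0.334000
  k2 = f(0.235000, -1.601510) = 0.346056
  k3 = f(0.235000, -1.598677) = 0.345206
  k4 = f(0.470000, -1.517753) = 0.349076
  y ← -1.680000 + (0.47/6)·(k1 + 2k2 + 2k3 + k4) = -1.518195
x=0.470000, y=-1.518195:
  k1 = f(0.470000, -1.518195) = 0.349208
  k2 = f(0.705000, -1.436131) = 0.346841
  k3 = f(0.705000, -1.436687) = 0.347008
  k4 = f(0.940000, -1.355101) = 0.340124
  y ← -1.518195 + (0.47/6)·(k1 + 2k2 + 2k3 + k4) = -1.355494
y(0.94) ≈ -1.3555

-1.3555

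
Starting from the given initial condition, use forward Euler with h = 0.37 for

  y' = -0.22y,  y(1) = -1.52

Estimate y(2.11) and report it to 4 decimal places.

Euler: y_{n+1} = y_n + h·f(s_n, y_n).
s=1.000000, y=-1.520000: f=0.334400 → y ← -1.520000 + 0.37·0.334400 = -1.396272
s=1.370000, y=-1.396272: f=0.307180 → y ← -1.396272 + 0.37·0.307180 = -1.282615
s=1.740000, y=-1.282615: f=0.282175 → y ← -1.282615 + 0.37·0.282175 = -1.178211
y(2.11) ≈ -1.1782

-1.1782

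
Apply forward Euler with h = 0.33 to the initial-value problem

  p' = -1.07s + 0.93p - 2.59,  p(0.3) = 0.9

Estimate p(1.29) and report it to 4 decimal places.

-2.2332

Euler: p_{n+1} = p_n + h·f(s_n, p_n).
s=0.300000, p=0.900000: f=-2.074000 → p ← 0.900000 + 0.33·(-2.074000) = 0.215580
s=0.630000, p=0.215580: f=-3.063611 → p ← 0.215580 + 0.33·(-3.063611) = -0.795411
s=0.960000, p=-0.795411: f=-4.356933 → p ← -0.795411 + 0.33·(-4.356933) = -2.233199
p(1.29) ≈ -2.2332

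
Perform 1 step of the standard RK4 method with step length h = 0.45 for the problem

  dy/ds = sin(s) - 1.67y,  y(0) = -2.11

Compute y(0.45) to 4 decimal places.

-0.9198

RK4: k1 = f(s_n, y_n); k2 = f(s_n + h/2, y_n + (h/2)·k1); k3 = f(s_n + h/2, y_n + (h/2)·k2); k4 = f(s_n + h, y_n + h·k3); y_{n+1} = y_n + (h/6)·(k1 + 2k2 + 2k3 + k4).
s=0.000000, y=-2.110000:
  k1 = f(0.000000, -2.110000) = 3.523700
  k2 = f(0.225000, -1.317168) = 2.422776
  k3 = f(0.225000, -1.564875) = 2.836448
  k4 = f(0.450000, -0.833598) = 1.827075
  y ← -2.110000 + (0.45/6)·(k1 + 2k2 + 2k3 + k4) = -0.919808
y(0.45) ≈ -0.9198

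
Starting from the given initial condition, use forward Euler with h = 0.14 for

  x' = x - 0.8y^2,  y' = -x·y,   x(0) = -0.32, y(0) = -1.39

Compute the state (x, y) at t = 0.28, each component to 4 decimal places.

Euler on (x,y): x_{n+1} = x_n + h·x', y_{n+1} = y_n + h·y'.
0.000000: (-0.320000, -1.390000); f=(-1.865680, -0.444800) → (-0.581195, -1.452272)
0.140000: (-0.581195, -1.452272); f=(-2.268470, -0.844054) → (-0.898781, -1.570439)
(x(0.28), y(0.28)) ≈ (-0.8988, -1.5704)

-0.8988, -1.5704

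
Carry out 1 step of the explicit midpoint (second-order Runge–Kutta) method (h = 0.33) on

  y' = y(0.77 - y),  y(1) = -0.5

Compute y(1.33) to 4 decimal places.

-0.7744

Midpoint: k1 = f(x_n, y_n); k2 = f(x_n + h/2, y_n + (h/2)·k1); y_{n+1} = y_n + h·k2.
x=1.000000, y=-0.500000:
  k1 = f(1.000000, -0.500000) = -0.635000
  k2 = f(1.165000, -0.604775) = -0.831430
  y ← -0.500000 + 0.33·(-0.831430) = -0.774372
y(1.33) ≈ -0.7744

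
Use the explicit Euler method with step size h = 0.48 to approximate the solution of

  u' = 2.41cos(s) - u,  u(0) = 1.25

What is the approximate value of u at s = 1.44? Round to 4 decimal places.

1.6856

Euler: u_{n+1} = u_n + h·f(s_n, u_n).
s=0.000000, u=1.250000: f=1.160000 → u ← 1.250000 + 0.48·1.160000 = 1.806800
s=0.480000, u=1.806800: f=0.330858 → u ← 1.806800 + 0.48·0.330858 = 1.965612
s=0.960000, u=1.965612: f=-0.583429 → u ← 1.965612 + 0.48·(-0.583429) = 1.685566
u(1.44) ≈ 1.6856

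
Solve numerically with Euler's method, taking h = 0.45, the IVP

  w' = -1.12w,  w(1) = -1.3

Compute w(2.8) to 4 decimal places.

Euler: w_{n+1} = w_n + h·f(x_n, w_n).
x=1.000000, w=-1.300000: f=1.456000 → w ← -1.300000 + 0.45·1.456000 = -0.644800
x=1.450000, w=-0.644800: f=0.722176 → w ← -0.644800 + 0.45·0.722176 = -0.319821
x=1.900000, w=-0.319821: f=0.358199 → w ← -0.319821 + 0.45·0.358199 = -0.158631
x=2.350000, w=-0.158631: f=0.177667 → w ← -0.158631 + 0.45·0.177667 = -0.078681
w(2.8) ≈ -0.0787

-0.0787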